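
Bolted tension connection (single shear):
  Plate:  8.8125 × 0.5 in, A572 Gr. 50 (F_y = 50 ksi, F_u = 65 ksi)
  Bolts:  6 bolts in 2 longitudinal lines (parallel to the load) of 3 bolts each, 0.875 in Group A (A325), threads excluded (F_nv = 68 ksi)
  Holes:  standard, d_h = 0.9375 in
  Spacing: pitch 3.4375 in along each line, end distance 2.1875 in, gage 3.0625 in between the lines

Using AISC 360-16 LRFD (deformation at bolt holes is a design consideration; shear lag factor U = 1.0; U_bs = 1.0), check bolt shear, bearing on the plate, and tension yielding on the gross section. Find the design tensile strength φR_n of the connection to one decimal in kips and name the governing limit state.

Bolt shear: A_b = π(0.875)²/4 = 0.60132 in². φR_n = 0.75 × 68 × 0.60132 × 6 × 1 = 184.0 kips.
Bearing (0.5 in plate, F_u = 65 ksi): end bolts L_c = 2.1875 − 0.9375/2 = 1.71875, R_n = min(1.2×1.71875×0.5×65, 2.4×0.875×0.5×65) = 67.031 kips/bolt; interior L_c = 3.4375 − 0.9375 = 2.5, R_n = 68.25 kips/bolt. φR_n = 0.75 × (2×67.031 + 4×68.25) = 305.3 kips.
Tension yield (gross): A_g = 8.8125×0.5 = 4.4063 in². φR_n = 0.90 × 50 × 4.4063 = 198.3 kips.
Governing: min(184.0, 305.3, 198.3) = 184.0 kips → bolt shear.

184.0 kips (bolt shear governs)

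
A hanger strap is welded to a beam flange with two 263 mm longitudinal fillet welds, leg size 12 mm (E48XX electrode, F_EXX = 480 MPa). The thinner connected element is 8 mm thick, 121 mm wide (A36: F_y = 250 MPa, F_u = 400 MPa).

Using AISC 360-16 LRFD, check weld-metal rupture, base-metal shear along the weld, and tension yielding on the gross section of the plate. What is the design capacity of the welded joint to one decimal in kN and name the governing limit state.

Weld metal: throat = 0.707×12 = 8.484 mm, L = 2×263 = 526 mm. φR_n = 0.75 × 0.6 × 480 × 8.484 × 526 = 963.9 kN.
Base metal shear (8 mm plate): yield φR_n = 1.0×0.6×250×8×526 = 631.2 kN; rupture φR_n = 0.75×0.6×400×8×526 = 757.4 kN; take 631.2 kN (yield).
Tension yield (gross): A_g = 121×8 = 968 mm². φR_n = 0.90 × 250 × 968 = 217.8 kN.
Governing: min(963.9, 631.2, 217.8) = 217.8 kN → gross-section yield.

217.8 kN (gross-section yield governs)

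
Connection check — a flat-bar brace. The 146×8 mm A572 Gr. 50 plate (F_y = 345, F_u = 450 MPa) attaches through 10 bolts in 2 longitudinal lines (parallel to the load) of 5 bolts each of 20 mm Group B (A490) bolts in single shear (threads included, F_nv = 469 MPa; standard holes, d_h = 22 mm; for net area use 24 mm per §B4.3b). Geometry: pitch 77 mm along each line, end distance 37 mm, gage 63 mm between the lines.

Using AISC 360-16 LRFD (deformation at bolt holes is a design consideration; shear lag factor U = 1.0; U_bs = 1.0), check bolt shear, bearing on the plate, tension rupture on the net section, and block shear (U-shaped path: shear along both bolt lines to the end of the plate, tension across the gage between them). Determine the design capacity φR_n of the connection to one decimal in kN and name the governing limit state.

264.6 kN (net-section rupture governs)

Bolt shear: A_b = π(20)²/4 = 314.16 mm². φR_n = 0.75 × 469 × 314.16 × 10 × 1 = 1105.1 kN.
Bearing (8 mm plate, F_u = 450 MPa): end bolts L_c = 37 − 22/2 = 26, R_n = min(1.2×26×8×450, 2.4×20×8×450) = 112.32 kN/bolt; interior L_c = 77 − 22 = 55, R_n = 172.8 kN/bolt. φR_n = 0.75 × (2×112.32 + 8×172.8) = 1205.3 kN.
Tension rupture (net): A_n = (146 − 2×24)×8 = 784 mm² (U = 1.0, A_e = A_n). φR_n = 0.75 × 450 × 784 = 264.6 kN.
Block shear: shear path 2×[37+4×77] = 2×345 mm, A_gv = 5520, A_nv = 2×(345 − 4.5×24)×8 = 3792 mm²; tension across gage: (63 − 1×24)×8 = 312 mm². R_n = min(0.6×450×3792, 0.6×345×5520) + 1.0×450×312 = min(1023.8, 1142.6) + 140.4 = 1164.2 kN. φR_n = 0.75 × 1164.2 = 873.2 kN.
Governing: min(1105.1, 1205.3, 264.6, 873.2) = 264.6 kN → net-section rupture.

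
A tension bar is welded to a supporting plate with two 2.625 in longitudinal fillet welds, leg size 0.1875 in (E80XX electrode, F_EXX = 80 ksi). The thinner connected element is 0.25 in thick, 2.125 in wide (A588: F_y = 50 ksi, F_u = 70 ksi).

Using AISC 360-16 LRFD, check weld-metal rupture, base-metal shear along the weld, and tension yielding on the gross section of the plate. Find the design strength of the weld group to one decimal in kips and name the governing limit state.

23.9 kips (gross-section yield governs)

Weld metal: throat = 0.707×0.1875 = 0.13256 in, L = 2×2.625 = 5.25 in. φR_n = 0.75 × 0.6 × 80 × 0.13256 × 5.25 = 25.1 kips.
Base metal shear (0.25 in plate): yield φR_n = 1.0×0.6×50×0.25×5.25 = 39.4 kips; rupture φR_n = 0.75×0.6×70×0.25×5.25 = 41.3 kips; take 39.4 kips (yield).
Tension yield (gross): A_g = 2.125×0.25 = 0.53125 in². φR_n = 0.90 × 50 × 0.53125 = 23.9 kips.
Governing: min(25.1, 39.4, 23.9) = 23.9 kips → gross-section yield.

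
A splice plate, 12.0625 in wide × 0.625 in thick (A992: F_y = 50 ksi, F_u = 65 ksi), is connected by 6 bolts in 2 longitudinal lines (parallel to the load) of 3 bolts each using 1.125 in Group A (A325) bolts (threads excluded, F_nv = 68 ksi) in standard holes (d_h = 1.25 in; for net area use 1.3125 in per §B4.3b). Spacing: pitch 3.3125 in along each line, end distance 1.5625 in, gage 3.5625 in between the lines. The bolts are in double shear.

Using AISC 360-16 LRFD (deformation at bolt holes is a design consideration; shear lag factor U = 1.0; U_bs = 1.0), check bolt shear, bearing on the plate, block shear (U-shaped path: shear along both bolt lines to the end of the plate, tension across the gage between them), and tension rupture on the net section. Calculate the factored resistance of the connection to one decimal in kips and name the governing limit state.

Bolt shear: A_b = π(1.125)²/4 = 0.99402 in². φR_n = 0.75 × 68 × 0.99402 × 6 × 2 = 608.3 kips.
Bearing (0.625 in plate, F_u = 65 ksi): end bolts L_c = 1.5625 − 1.25/2 = 0.9375, R_n = min(1.2×0.9375×0.625×65, 2.4×1.125×0.625×65) = 45.703 kips/bolt; interior L_c = 3.3125 − 1.25 = 2.0625, R_n = 100.55 kips/bolt. φR_n = 0.75 × (2×45.703 + 4×100.55) = 370.2 kips.
Block shear: shear path 2×[1.5625+2×3.3125] = 2×8.1875 in, A_gv = 10.234, A_nv = 2×(8.1875 − 2.5×1.3125)×0.625 = 6.1328 in²; tension across gage: (3.5625 − 1×1.3125)×0.625 = 1.4063 in². R_n = min(0.6×65×6.1328, 0.6×50×10.234) + 1.0×65×1.4063 = min(239.18, 307.02) + 91.41 = 330.59 kips. φR_n = 0.75 × 330.59 = 247.9 kips.
Tension rupture (net): A_n = (12.0625 − 2×1.3125)×0.625 = 5.8984 in² (U = 1.0, A_e = A_n). φR_n = 0.75 × 65 × 5.8984 = 287.5 kips.
Governing: min(608.3, 370.2, 247.9, 287.5) = 247.9 kips → block shear.

247.9 kips (block shear governs)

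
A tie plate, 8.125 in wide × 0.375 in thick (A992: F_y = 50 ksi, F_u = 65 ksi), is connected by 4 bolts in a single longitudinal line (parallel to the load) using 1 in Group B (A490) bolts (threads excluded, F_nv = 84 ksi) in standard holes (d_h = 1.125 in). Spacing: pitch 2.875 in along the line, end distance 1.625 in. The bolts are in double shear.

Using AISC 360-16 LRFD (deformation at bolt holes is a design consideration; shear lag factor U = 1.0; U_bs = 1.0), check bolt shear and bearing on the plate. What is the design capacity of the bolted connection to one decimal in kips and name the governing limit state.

138.5 kips (bearing governs)

Bolt shear: A_b = π(1)²/4 = 0.7854 in². φR_n = 0.75 × 84 × 0.7854 × 4 × 2 = 395.8 kips.
Bearing (0.375 in plate, F_u = 65 ksi): end bolts L_c = 1.625 − 1.125/2 = 1.0625, R_n = min(1.2×1.0625×0.375×65, 2.4×1×0.375×65) = 31.078 kips/bolt; interior L_c = 2.875 − 1.125 = 1.75, R_n = 51.188 kips/bolt. φR_n = 0.75 × (1×31.078 + 3×51.188) = 138.5 kips.
Governing: min(395.8, 138.5) = 138.5 kips → bearing.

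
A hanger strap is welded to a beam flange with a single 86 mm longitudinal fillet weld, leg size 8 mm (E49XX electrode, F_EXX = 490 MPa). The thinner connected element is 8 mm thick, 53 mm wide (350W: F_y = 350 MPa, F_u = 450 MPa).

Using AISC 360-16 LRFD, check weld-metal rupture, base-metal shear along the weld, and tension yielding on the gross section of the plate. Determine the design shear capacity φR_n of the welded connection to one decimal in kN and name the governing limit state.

107.3 kN (weld metal governs)

Weld metal: throat = 0.707×8 = 5.656 mm, L = 86 mm. φR_n = 0.75 × 0.6 × 490 × 5.656 × 86 = 107.3 kN.
Base metal shear (8 mm plate): yield φR_n = 1.0×0.6×350×8×86 = 144.5 kN; rupture φR_n = 0.75×0.6×450×8×86 = 139.3 kN; take 139.3 kN (rupture).
Tension yield (gross): A_g = 53×8 = 424 mm². φR_n = 0.90 × 350 × 424 = 133.6 kN.
Governing: min(107.3, 139.3, 133.6) = 107.3 kN → weld metal.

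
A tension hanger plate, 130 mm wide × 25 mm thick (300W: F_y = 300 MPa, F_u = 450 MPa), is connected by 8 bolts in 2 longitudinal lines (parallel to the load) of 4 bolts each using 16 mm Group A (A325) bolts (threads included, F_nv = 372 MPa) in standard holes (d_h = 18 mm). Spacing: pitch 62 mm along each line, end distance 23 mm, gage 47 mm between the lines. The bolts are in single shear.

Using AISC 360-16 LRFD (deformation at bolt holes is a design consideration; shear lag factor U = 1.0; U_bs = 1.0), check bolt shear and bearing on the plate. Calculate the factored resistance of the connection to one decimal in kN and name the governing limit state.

448.8 kN (bolt shear governs)

Bolt shear: A_b = π(16)²/4 = 201.06 mm². φR_n = 0.75 × 372 × 201.06 × 8 × 1 = 448.8 kN.
Bearing (25 mm plate, F_u = 450 MPa): end bolts L_c = 23 − 18/2 = 14, R_n = min(1.2×14×25×450, 2.4×16×25×450) = 189 kN/bolt; interior L_c = 62 − 18 = 44, R_n = 432 kN/bolt. φR_n = 0.75 × (2×189 + 6×432) = 2227.5 kN.
Governing: min(448.8, 2227.5) = 448.8 kN → bolt shear.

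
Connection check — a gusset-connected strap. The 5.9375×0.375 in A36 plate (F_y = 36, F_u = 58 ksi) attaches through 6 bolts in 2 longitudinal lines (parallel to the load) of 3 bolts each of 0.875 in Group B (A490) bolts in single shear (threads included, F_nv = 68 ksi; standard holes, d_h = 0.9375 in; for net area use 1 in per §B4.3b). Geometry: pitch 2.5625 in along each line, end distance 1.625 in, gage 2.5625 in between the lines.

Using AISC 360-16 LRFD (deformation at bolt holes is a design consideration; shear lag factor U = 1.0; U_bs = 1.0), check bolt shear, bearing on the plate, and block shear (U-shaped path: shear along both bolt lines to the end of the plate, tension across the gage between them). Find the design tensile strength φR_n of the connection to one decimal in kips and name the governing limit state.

107.5 kips (block shear governs)

Bolt shear: A_b = π(0.875)²/4 = 0.60132 in². φR_n = 0.75 × 68 × 0.60132 × 6 × 1 = 184.0 kips.
Bearing (0.375 in plate, F_u = 58 ksi): end bolts L_c = 1.625 − 0.9375/2 = 1.15625, R_n = min(1.2×1.15625×0.375×58, 2.4×0.875×0.375×58) = 30.178 kips/bolt; interior L_c = 2.5625 − 0.9375 = 1.625, R_n = 42.413 kips/bolt. φR_n = 0.75 × (2×30.178 + 4×42.413) = 172.5 kips.
Block shear: shear path 2×[1.625+2×2.5625] = 2×6.75 in, A_gv = 5.0625, A_nv = 2×(6.75 − 2.5×1)×0.375 = 3.1875 in²; tension across gage: (2.5625 − 1×1)×0.375 = 0.58594 in². R_n = min(0.6×58×3.1875, 0.6×36×5.0625) + 1.0×58×0.58594 = min(110.93, 109.35) + 33.985 = 143.34 kips. φR_n = 0.75 × 143.34 = 107.5 kips.
Governing: min(184.0, 172.5, 107.5) = 107.5 kips → block shear.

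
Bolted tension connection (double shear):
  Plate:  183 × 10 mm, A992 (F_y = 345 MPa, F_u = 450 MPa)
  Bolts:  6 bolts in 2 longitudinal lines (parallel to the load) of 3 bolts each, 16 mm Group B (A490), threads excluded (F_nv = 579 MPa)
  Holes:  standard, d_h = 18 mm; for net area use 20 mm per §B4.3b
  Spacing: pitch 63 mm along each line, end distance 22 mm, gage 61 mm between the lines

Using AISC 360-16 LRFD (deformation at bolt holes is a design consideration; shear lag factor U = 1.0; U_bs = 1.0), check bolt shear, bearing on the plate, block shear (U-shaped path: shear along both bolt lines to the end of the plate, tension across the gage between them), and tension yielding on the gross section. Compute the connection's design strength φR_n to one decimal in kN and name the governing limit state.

535.3 kN (block shear governs)

Bolt shear: A_b = π(16)²/4 = 201.06 mm². φR_n = 0.75 × 579 × 201.06 × 6 × 2 = 1047.7 kN.
Bearing (10 mm plate, F_u = 450 MPa): end bolts L_c = 22 − 18/2 = 13, R_n = min(1.2×13×10×450, 2.4×16×10×450) = 70.2 kN/bolt; interior L_c = 63 − 18 = 45, R_n = 172.8 kN/bolt. φR_n = 0.75 × (2×70.2 + 4×172.8) = 623.7 kN.
Block shear: shear path 2×[22+2×63] = 2×148 mm, A_gv = 2960, A_nv = 2×(148 − 2.5×20)×10 = 1960 mm²; tension across gage: (61 − 1×20)×10 = 410 mm². R_n = min(0.6×450×1960, 0.6×345×2960) + 1.0×450×410 = min(529.2, 612.72) + 184.5 = 713.7 kN. φR_n = 0.75 × 713.7 = 535.3 kN.
Tension yield (gross): A_g = 183×10 = 1830 mm². φR_n = 0.90 × 345 × 1830 = 568.2 kN.
Governing: min(1047.7, 623.7, 535.3, 568.2) = 535.3 kN → block shear.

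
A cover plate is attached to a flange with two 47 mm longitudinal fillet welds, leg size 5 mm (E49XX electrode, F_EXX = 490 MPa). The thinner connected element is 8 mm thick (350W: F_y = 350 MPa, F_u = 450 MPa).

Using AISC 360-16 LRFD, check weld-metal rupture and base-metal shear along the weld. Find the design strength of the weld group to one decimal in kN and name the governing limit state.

Weld metal: throat = 0.707×5 = 3.535 mm, L = 2×47 = 94 mm. φR_n = 0.75 × 0.6 × 490 × 3.535 × 94 = 73.3 kN.
Base metal shear (8 mm plate): yield φR_n = 1.0×0.6×350×8×94 = 157.9 kN; rupture φR_n = 0.75×0.6×450×8×94 = 152.3 kN; take 152.3 kN (rupture).
Governing: min(73.3, 152.3) = 73.3 kN → weld metal.

73.3 kN (weld metal governs)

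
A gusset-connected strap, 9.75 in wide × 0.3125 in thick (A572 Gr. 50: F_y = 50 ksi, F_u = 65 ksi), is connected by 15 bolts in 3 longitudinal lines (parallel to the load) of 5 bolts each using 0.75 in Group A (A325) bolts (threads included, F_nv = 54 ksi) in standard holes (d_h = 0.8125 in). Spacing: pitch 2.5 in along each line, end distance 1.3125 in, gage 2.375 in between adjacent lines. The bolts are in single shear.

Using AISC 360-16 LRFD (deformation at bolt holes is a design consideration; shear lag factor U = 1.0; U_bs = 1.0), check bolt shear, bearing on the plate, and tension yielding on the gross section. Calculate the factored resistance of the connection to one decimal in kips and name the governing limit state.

137.1 kips (gross-section yield governs)

Bolt shear: A_b = π(0.75)²/4 = 0.44179 in². φR_n = 0.75 × 54 × 0.44179 × 15 × 1 = 268.4 kips.
Bearing (0.3125 in plate, F_u = 65 ksi): end bolts L_c = 1.3125 − 0.8125/2 = 0.90625, R_n = min(1.2×0.90625×0.3125×65, 2.4×0.75×0.3125×65) = 22.09 kips/bolt; interior L_c = 2.5 − 0.8125 = 1.6875, R_n = 36.563 kips/bolt. φR_n = 0.75 × (3×22.09 + 12×36.563) = 378.8 kips.
Tension yield (gross): A_g = 9.75×0.3125 = 3.0469 in². φR_n = 0.90 × 50 × 3.0469 = 137.1 kips.
Governing: min(268.4, 378.8, 137.1) = 137.1 kips → gross-section yield.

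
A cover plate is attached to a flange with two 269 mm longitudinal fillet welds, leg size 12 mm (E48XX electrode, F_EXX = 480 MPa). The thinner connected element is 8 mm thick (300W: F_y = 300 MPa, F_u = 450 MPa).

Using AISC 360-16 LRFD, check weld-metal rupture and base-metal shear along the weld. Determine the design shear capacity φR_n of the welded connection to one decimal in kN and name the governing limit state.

Weld metal: throat = 0.707×12 = 8.484 mm, L = 2×269 = 538 mm. φR_n = 0.75 × 0.6 × 480 × 8.484 × 538 = 985.9 kN.
Base metal shear (8 mm plate): yield φR_n = 1.0×0.6×300×8×538 = 774.7 kN; rupture φR_n = 0.75×0.6×450×8×538 = 871.6 kN; take 774.7 kN (yield).
Governing: min(985.9, 774.7) = 774.7 kN → base-metal shear.

774.7 kN (base-metal shear governs)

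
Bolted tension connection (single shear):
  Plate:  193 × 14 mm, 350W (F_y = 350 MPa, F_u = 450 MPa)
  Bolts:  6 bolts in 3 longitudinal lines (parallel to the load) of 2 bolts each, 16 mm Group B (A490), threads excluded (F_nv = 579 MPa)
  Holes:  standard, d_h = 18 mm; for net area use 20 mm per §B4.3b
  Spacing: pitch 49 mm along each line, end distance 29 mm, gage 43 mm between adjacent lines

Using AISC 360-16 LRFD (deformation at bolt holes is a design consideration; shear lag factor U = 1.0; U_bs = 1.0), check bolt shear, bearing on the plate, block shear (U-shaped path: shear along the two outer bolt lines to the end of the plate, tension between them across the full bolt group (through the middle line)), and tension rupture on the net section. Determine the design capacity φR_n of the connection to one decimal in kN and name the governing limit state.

Bolt shear: A_b = π(16)²/4 = 201.06 mm². φR_n = 0.75 × 579 × 201.06 × 6 × 1 = 523.9 kN.
Bearing (14 mm plate, F_u = 450 MPa): end bolts L_c = 29 − 18/2 = 20, R_n = min(1.2×20×14×450, 2.4×16×14×450) = 151.2 kN/bolt; interior L_c = 49 − 18 = 31, R_n = 234.36 kN/bolt. φR_n = 0.75 × (3×151.2 + 3×234.36) = 867.5 kN.
Block shear: shear path 2×[29+1×49] = 2×78 mm, A_gv = 2184, A_nv = 2×(78 − 1.5×20)×14 = 1344 mm²; tension across gage: (86 − 2×20)×14 = 644 mm². R_n = min(0.6×450×1344, 0.6×350×2184) + 1.0×450×644 = min(362.88, 458.64) + 289.8 = 652.68 kN. φR_n = 0.75 × 652.68 = 489.5 kN.
Tension rupture (net): A_n = (193 − 3×20)×14 = 1862 mm² (U = 1.0, A_e = A_n). φR_n = 0.75 × 450 × 1862 = 628.4 kN.
Governing: min(523.9, 867.5, 489.5, 628.4) = 489.5 kN → block shear.

489.5 kN (block shear governs)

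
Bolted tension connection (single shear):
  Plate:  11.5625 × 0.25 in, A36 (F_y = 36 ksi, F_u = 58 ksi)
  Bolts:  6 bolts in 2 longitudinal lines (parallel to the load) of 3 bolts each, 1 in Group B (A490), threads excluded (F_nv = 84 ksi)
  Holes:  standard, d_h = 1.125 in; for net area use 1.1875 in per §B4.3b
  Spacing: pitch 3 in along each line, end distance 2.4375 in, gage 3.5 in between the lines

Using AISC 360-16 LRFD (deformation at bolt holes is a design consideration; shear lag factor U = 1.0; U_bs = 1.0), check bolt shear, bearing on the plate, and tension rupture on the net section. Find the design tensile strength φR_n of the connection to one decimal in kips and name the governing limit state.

99.9 kips (net-section rupture governs)

Bolt shear: A_b = π(1)²/4 = 0.7854 in². φR_n = 0.75 × 84 × 0.7854 × 6 × 1 = 296.9 kips.
Bearing (0.25 in plate, F_u = 58 ksi): end bolts L_c = 2.4375 − 1.125/2 = 1.875, R_n = min(1.2×1.875×0.25×58, 2.4×1×0.25×58) = 32.625 kips/bolt; interior L_c = 3 − 1.125 = 1.875, R_n = 32.625 kips/bolt. φR_n = 0.75 × (2×32.625 + 4×32.625) = 146.8 kips.
Tension rupture (net): A_n = (11.5625 − 2×1.1875)×0.25 = 2.2969 in² (U = 1.0, A_e = A_n). φR_n = 0.75 × 58 × 2.2969 = 99.9 kips.
Governing: min(296.9, 146.8, 99.9) = 99.9 kips → net-section rupture.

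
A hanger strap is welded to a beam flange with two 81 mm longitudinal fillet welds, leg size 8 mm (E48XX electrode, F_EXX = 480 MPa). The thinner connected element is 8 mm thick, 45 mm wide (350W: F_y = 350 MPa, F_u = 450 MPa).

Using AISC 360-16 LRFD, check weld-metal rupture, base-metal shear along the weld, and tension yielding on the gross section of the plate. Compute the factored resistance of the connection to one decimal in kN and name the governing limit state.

113.4 kN (gross-section yield governs)

Weld metal: throat = 0.707×8 = 5.656 mm, L = 2×81 = 162 mm. φR_n = 0.75 × 0.6 × 480 × 5.656 × 162 = 197.9 kN.
Base metal shear (8 mm plate): yield φR_n = 1.0×0.6×350×8×162 = 272.2 kN; rupture φR_n = 0.75×0.6×450×8×162 = 262.4 kN; take 262.4 kN (rupture).
Tension yield (gross): A_g = 45×8 = 360 mm². φR_n = 0.90 × 350 × 360 = 113.4 kN.
Governing: min(197.9, 262.4, 113.4) = 113.4 kN → gross-section yield.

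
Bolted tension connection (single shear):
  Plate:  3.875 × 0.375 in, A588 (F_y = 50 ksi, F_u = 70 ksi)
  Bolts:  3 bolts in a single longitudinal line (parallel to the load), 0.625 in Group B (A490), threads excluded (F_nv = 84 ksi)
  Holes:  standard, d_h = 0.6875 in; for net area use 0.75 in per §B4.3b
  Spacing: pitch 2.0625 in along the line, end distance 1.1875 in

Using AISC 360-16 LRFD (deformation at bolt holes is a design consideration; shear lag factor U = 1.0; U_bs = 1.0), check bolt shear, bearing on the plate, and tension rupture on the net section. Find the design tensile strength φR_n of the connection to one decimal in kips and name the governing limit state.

58.0 kips (bolt shear governs)

Bolt shear: A_b = π(0.625)²/4 = 0.3068 in². φR_n = 0.75 × 84 × 0.3068 × 3 × 1 = 58.0 kips.
Bearing (0.375 in plate, F_u = 70 ksi): end bolts L_c = 1.1875 − 0.6875/2 = 0.84375, R_n = min(1.2×0.84375×0.375×70, 2.4×0.625×0.375×70) = 26.578 kips/bolt; interior L_c = 2.0625 − 0.6875 = 1.375, R_n = 39.375 kips/bolt. φR_n = 0.75 × (1×26.578 + 2×39.375) = 79.0 kips.
Tension rupture (net): A_n = (3.875 − 1×0.75)×0.375 = 1.1719 in² (U = 1.0, A_e = A_n). φR_n = 0.75 × 70 × 1.1719 = 61.5 kips.
Governing: min(58.0, 79.0, 61.5) = 58.0 kips → bolt shear.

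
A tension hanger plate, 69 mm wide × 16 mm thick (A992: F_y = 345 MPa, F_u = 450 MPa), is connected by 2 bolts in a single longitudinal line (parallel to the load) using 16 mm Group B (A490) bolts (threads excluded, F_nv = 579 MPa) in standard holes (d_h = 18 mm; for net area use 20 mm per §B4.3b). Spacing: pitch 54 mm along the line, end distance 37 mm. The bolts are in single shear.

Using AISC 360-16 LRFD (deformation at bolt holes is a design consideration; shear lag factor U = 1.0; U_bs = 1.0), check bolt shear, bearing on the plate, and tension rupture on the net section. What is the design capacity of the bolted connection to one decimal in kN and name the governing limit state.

174.6 kN (bolt shear governs)

Bolt shear: A_b = π(16)²/4 = 201.06 mm². φR_n = 0.75 × 579 × 201.06 × 2 × 1 = 174.6 kN.
Bearing (16 mm plate, F_u = 450 MPa): end bolts L_c = 37 − 18/2 = 28, R_n = min(1.2×28×16×450, 2.4×16×16×450) = 241.92 kN/bolt; interior L_c = 54 − 18 = 36, R_n = 276.48 kN/bolt. φR_n = 0.75 × (1×241.92 + 1×276.48) = 388.8 kN.
Tension rupture (net): A_n = (69 − 1×20)×16 = 784 mm² (U = 1.0, A_e = A_n). φR_n = 0.75 × 450 × 784 = 264.6 kN.
Governing: min(174.6, 388.8, 264.6) = 174.6 kN → bolt shear.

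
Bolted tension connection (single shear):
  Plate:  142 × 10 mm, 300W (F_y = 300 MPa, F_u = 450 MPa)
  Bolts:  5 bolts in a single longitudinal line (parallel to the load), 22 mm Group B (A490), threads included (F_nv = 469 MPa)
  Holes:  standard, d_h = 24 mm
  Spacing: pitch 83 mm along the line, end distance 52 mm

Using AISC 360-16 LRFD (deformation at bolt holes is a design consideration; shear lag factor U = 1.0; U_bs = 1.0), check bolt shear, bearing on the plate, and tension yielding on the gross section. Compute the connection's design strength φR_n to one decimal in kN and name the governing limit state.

383.4 kN (gross-section yield governs)

Bolt shear: A_b = π(22)²/4 = 380.13 mm². φR_n = 0.75 × 469 × 380.13 × 5 × 1 = 668.6 kN.
Bearing (10 mm plate, F_u = 450 MPa): end bolts L_c = 52 − 24/2 = 40, R_n = min(1.2×40×10×450, 2.4×22×10×450) = 216 kN/bolt; interior L_c = 83 − 24 = 59, R_n = 237.6 kN/bolt. φR_n = 0.75 × (1×216 + 4×237.6) = 874.8 kN.
Tension yield (gross): A_g = 142×10 = 1420 mm². φR_n = 0.90 × 300 × 1420 = 383.4 kN.
Governing: min(668.6, 874.8, 383.4) = 383.4 kN → gross-section yield.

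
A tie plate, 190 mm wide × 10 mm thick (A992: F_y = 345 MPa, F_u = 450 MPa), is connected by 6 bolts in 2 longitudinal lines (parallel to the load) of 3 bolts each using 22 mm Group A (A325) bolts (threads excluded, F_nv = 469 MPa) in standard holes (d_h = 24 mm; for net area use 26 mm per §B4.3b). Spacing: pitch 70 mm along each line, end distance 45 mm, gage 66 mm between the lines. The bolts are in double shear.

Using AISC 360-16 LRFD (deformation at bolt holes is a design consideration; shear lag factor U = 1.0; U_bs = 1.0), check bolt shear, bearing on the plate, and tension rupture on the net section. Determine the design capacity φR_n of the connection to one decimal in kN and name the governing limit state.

Bolt shear: A_b = π(22)²/4 = 380.13 mm². φR_n = 0.75 × 469 × 380.13 × 6 × 2 = 1604.5 kN.
Bearing (10 mm plate, F_u = 450 MPa): end bolts L_c = 45 − 24/2 = 33, R_n = min(1.2×33×10×450, 2.4×22×10×450) = 178.2 kN/bolt; interior L_c = 70 − 24 = 46, R_n = 237.6 kN/bolt. φR_n = 0.75 × (2×178.2 + 4×237.6) = 980.1 kN.
Tension rupture (net): A_n = (190 − 2×26)×10 = 1380 mm² (U = 1.0, A_e = A_n). φR_n = 0.75 × 450 × 1380 = 465.8 kN.
Governing: min(1604.5, 980.1, 465.8) = 465.8 kN → net-section rupture.

465.8 kN (net-section rupture governs)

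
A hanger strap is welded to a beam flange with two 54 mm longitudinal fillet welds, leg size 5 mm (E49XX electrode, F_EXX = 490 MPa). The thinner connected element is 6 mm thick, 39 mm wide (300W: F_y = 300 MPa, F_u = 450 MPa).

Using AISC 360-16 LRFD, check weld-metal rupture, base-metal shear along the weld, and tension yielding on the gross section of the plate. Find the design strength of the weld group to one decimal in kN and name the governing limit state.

63.2 kN (gross-section yield governs)

Weld metal: throat = 0.707×5 = 3.535 mm, L = 2×54 = 108 mm. φR_n = 0.75 × 0.6 × 490 × 3.535 × 108 = 84.2 kN.
Base metal shear (6 mm plate): yield φR_n = 1.0×0.6×300×6×108 = 116.6 kN; rupture φR_n = 0.75×0.6×450×6×108 = 131.2 kN; take 116.6 kN (yield).
Tension yield (gross): A_g = 39×6 = 234 mm². φR_n = 0.90 × 300 × 234 = 63.2 kN.
Governing: min(84.2, 116.6, 63.2) = 63.2 kN → gross-section yield.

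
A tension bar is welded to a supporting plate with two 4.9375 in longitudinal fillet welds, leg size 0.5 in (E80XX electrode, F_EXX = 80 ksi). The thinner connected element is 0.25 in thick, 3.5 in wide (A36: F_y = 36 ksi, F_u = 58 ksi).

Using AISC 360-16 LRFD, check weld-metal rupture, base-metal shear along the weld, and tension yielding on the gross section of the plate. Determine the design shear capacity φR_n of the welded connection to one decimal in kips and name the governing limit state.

28.4 kips (gross-section yield governs)

Weld metal: throat = 0.707×0.5 = 0.3535 in, L = 2×4.9375 = 9.875 in. φR_n = 0.75 × 0.6 × 80 × 0.3535 × 9.875 = 125.7 kips.
Base metal shear (0.25 in plate): yield φR_n = 1.0×0.6×36×0.25×9.875 = 53.3 kips; rupture φR_n = 0.75×0.6×58×0.25×9.875 = 64.4 kips; take 53.3 kips (yield).
Tension yield (gross): A_g = 3.5×0.25 = 0.875 in². φR_n = 0.90 × 36 × 0.875 = 28.4 kips.
Governing: min(125.7, 53.3, 28.4) = 28.4 kips → gross-section yield.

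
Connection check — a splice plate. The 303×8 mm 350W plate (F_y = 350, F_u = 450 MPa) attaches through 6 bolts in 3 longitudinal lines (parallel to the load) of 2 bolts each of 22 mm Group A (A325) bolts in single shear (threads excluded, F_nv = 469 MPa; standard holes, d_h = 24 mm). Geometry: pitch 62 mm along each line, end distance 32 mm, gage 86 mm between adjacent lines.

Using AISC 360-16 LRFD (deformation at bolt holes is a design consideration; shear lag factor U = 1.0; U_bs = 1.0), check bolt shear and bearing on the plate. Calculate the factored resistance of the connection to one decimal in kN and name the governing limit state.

563.8 kN (bearing governs)

Bolt shear: A_b = π(22)²/4 = 380.13 mm². φR_n = 0.75 × 469 × 380.13 × 6 × 1 = 802.3 kN.
Bearing (8 mm plate, F_u = 450 MPa): end bolts L_c = 32 − 24/2 = 20, R_n = min(1.2×20×8×450, 2.4×22×8×450) = 86.4 kN/bolt; interior L_c = 62 − 24 = 38, R_n = 164.16 kN/bolt. φR_n = 0.75 × (3×86.4 + 3×164.16) = 563.8 kN.
Governing: min(802.3, 563.8) = 563.8 kN → bearing.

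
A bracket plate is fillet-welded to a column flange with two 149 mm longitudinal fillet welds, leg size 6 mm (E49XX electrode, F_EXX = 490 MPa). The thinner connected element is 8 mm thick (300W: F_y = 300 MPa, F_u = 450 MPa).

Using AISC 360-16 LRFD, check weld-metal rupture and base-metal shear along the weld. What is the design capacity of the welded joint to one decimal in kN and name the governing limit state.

278.7 kN (weld metal governs)

Weld metal: throat = 0.707×6 = 4.242 mm, L = 2×149 = 298 mm. φR_n = 0.75 × 0.6 × 490 × 4.242 × 298 = 278.7 kN.
Base metal shear (8 mm plate): yield φR_n = 1.0×0.6×300×8×298 = 429.1 kN; rupture φR_n = 0.75×0.6×450×8×298 = 482.8 kN; take 429.1 kN (yield).
Governing: min(278.7, 429.1) = 278.7 kN → weld metal.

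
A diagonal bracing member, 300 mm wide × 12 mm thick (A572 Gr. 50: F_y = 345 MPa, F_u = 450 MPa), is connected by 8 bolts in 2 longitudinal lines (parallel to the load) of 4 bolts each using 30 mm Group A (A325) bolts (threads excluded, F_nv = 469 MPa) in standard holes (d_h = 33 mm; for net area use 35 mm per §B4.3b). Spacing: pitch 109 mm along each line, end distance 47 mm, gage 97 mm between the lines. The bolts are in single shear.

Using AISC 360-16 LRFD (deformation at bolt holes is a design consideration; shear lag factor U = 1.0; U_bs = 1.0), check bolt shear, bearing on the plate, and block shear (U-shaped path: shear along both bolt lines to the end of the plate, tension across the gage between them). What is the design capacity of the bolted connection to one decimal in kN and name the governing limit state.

Bolt shear: A_b = π(30)²/4 = 706.86 mm². φR_n = 0.75 × 469 × 706.86 × 8 × 1 = 1989.1 kN.
Bearing (12 mm plate, F_u = 450 MPa): end bolts L_c = 47 − 33/2 = 30.5, R_n = min(1.2×30.5×12×450, 2.4×30×12×450) = 197.64 kN/bolt; interior L_c = 109 − 33 = 76, R_n = 388.8 kN/bolt. φR_n = 0.75 × (2×197.64 + 6×388.8) = 2046.1 kN.
Block shear: shear path 2×[47+3×109] = 2×374 mm, A_gv = 8976, A_nv = 2×(374 − 3.5×35)×12 = 6036 mm²; tension across gage: (97 − 1×35)×12 = 744 mm². R_n = min(0.6×450×6036, 0.6×345×8976) + 1.0×450×744 = min(1629.7, 1858) + 334.8 = 1964.5 kN. φR_n = 0.75 × 1964.5 = 1473.4 kN.
Governing: min(1989.1, 2046.1, 1473.4) = 1473.4 kN → block shear.

1473.4 kN (block shear governs)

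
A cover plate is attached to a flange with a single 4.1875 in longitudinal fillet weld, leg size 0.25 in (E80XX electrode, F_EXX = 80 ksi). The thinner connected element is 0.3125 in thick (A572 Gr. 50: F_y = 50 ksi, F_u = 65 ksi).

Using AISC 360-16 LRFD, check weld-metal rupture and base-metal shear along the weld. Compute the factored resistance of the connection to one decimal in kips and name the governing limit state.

26.6 kips (weld metal governs)

Weld metal: throat = 0.707×0.25 = 0.17675 in, L = 4.1875 in. φR_n = 0.75 × 0.6 × 80 × 0.17675 × 4.1875 = 26.6 kips.
Base metal shear (0.3125 in plate): yield φR_n = 1.0×0.6×50×0.3125×4.1875 = 39.3 kips; rupture φR_n = 0.75×0.6×65×0.3125×4.1875 = 38.3 kips; take 38.3 kips (rupture).
Governing: min(26.6, 38.3) = 26.6 kips → weld metal.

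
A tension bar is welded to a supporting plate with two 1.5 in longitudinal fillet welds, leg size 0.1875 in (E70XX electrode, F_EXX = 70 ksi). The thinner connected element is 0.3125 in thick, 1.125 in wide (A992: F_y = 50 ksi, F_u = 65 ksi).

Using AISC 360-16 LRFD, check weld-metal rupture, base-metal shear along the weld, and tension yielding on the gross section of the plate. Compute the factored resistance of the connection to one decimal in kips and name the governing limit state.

12.5 kips (weld metal governs)

Weld metal: throat = 0.707×0.1875 = 0.13256 in, L = 2×1.5 = 3 in. φR_n = 0.75 × 0.6 × 70 × 0.13256 × 3 = 12.5 kips.
Base metal shear (0.3125 in plate): yield φR_n = 1.0×0.6×50×0.3125×3 = 28.1 kips; rupture φR_n = 0.75×0.6×65×0.3125×3 = 27.4 kips; take 27.4 kips (rupture).
Tension yield (gross): A_g = 1.125×0.3125 = 0.35156 in². φR_n = 0.90 × 50 × 0.35156 = 15.8 kips.
Governing: min(12.5, 27.4, 15.8) = 12.5 kips → weld metal.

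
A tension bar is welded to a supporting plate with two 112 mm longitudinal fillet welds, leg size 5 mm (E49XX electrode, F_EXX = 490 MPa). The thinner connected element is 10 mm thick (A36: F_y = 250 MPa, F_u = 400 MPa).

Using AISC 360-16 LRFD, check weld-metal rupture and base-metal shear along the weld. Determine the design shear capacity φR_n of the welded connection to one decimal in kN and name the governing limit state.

Weld metal: throat = 0.707×5 = 3.535 mm, L = 2×112 = 224 mm. φR_n = 0.75 × 0.6 × 490 × 3.535 × 224 = 174.6 kN.
Base metal shear (10 mm plate): yield φR_n = 1.0×0.6×250×10×224 = 336.0 kN; rupture φR_n = 0.75×0.6×400×10×224 = 403.2 kN; take 336.0 kN (yield).
Governing: min(174.6, 336.0) = 174.6 kN → weld metal.

174.6 kN (weld metal governs)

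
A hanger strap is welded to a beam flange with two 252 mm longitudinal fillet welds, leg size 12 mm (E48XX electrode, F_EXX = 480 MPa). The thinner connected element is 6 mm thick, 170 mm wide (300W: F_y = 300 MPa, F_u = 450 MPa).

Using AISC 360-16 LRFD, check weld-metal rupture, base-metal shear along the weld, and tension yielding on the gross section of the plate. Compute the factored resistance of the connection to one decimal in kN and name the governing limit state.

Weld metal: throat = 0.707×12 = 8.484 mm, L = 2×252 = 504 mm. φR_n = 0.75 × 0.6 × 480 × 8.484 × 504 = 923.6 kN.
Base metal shear (6 mm plate): yield φR_n = 1.0×0.6×300×6×504 = 544.3 kN; rupture φR_n = 0.75×0.6×450×6×504 = 612.4 kN; take 544.3 kN (yield).
Tension yield (gross): A_g = 170×6 = 1020 mm². φR_n = 0.90 × 300 × 1020 = 275.4 kN.
Governing: min(923.6, 544.3, 275.4) = 275.4 kN → gross-section yield.

275.4 kN (gross-section yield governs)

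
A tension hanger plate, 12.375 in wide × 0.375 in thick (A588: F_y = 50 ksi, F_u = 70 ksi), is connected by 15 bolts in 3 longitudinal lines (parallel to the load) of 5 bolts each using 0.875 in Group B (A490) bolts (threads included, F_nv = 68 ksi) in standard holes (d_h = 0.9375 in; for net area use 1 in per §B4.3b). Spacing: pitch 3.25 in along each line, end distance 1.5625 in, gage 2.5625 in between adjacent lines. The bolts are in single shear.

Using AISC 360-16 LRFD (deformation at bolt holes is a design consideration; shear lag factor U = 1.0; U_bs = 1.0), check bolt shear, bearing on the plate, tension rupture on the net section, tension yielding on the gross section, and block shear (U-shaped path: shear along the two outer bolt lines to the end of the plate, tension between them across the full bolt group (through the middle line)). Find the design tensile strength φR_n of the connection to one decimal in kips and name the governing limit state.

Bolt shear: A_b = π(0.875)²/4 = 0.60132 in². φR_n = 0.75 × 68 × 0.60132 × 15 × 1 = 460.0 kips.
Bearing (0.375 in plate, F_u = 70 ksi): end bolts L_c = 1.5625 − 0.9375/2 = 1.09375, R_n = min(1.2×1.09375×0.375×70, 2.4×0.875×0.375×70) = 34.453 kips/bolt; interior L_c = 3.25 − 0.9375 = 2.3125, R_n = 55.125 kips/bolt. φR_n = 0.75 × (3×34.453 + 12×55.125) = 573.6 kips.
Tension rupture (net): A_n = (12.375 − 3×1)×0.375 = 3.5156 in² (U = 1.0, A_e = A_n). φR_n = 0.75 × 70 × 3.5156 = 184.6 kips.
Tension yield (gross): A_g = 12.375×0.375 = 4.6406 in². φR_n = 0.90 × 50 × 4.6406 = 208.8 kips.
Block shear: shear path 2×[1.5625+4×3.25] = 2×14.5625 in, A_gv = 10.922, A_nv = 2×(14.5625 − 4.5×1)×0.375 = 7.5469 in²; tension across gage: (5.125 − 2×1)×0.375 = 1.1719 in². R_n = min(0.6×70×7.5469, 0.6×50×10.922) + 1.0×70×1.1719 = min(316.97, 327.66) + 82.033 = 399 kips. φR_n = 0.75 × 399 = 299.3 kips.
Governing: min(460.0, 573.6, 184.6, 208.8, 299.3) = 184.6 kips → net-section rupture.

184.6 kips (net-section rupture governs)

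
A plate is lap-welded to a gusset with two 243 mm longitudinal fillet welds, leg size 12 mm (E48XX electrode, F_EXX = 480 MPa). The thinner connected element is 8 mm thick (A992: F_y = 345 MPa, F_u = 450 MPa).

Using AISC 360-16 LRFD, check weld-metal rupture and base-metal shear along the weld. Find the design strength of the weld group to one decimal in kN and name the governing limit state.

787.3 kN (base-metal shear governs)

Weld metal: throat = 0.707×12 = 8.484 mm, L = 2×243 = 486 mm. φR_n = 0.75 × 0.6 × 480 × 8.484 × 486 = 890.6 kN.
Base metal shear (8 mm plate): yield φR_n = 1.0×0.6×345×8×486 = 804.8 kN; rupture φR_n = 0.75×0.6×450×8×486 = 787.3 kN; take 787.3 kN (rupture).
Governing: min(890.6, 787.3) = 787.3 kN → base-metal shear.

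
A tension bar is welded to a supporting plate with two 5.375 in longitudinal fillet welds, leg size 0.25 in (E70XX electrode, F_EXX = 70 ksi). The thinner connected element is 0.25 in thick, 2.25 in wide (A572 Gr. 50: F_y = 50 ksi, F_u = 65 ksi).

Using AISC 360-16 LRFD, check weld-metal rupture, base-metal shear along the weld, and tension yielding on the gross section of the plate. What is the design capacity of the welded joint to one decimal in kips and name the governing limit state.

Weld metal: throat = 0.707×0.25 = 0.17675 in, L = 2×5.375 = 10.75 in. φR_n = 0.75 × 0.6 × 70 × 0.17675 × 10.75 = 59.9 kips.
Base metal shear (0.25 in plate): yield φR_n = 1.0×0.6×50×0.25×10.75 = 80.6 kips; rupture φR_n = 0.75×0.6×65×0.25×10.75 = 78.6 kips; take 78.6 kips (rupture).
Tension yield (gross): A_g = 2.25×0.25 = 0.5625 in². φR_n = 0.90 × 50 × 0.5625 = 25.3 kips.
Governing: min(59.9, 78.6, 25.3) = 25.3 kips → gross-section yield.

25.3 kips (gross-section yield governs)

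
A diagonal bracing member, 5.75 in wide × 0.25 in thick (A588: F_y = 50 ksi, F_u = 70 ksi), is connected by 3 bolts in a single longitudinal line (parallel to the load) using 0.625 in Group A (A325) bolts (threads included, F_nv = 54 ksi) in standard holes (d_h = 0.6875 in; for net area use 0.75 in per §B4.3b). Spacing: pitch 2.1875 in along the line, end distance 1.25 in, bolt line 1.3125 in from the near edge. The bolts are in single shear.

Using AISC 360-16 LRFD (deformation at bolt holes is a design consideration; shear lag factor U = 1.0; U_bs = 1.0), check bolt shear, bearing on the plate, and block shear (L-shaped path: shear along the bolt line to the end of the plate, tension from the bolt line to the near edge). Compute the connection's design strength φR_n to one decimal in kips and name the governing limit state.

37.3 kips (bolt shear governs)

Bolt shear: A_b = π(0.625)²/4 = 0.3068 in². φR_n = 0.75 × 54 × 0.3068 × 3 × 1 = 37.3 kips.
Bearing (0.25 in plate, F_u = 70 ksi): end bolts L_c = 1.25 − 0.6875/2 = 0.90625, R_n = min(1.2×0.90625×0.25×70, 2.4×0.625×0.25×70) = 19.031 kips/bolt; interior L_c = 2.1875 − 0.6875 = 1.5, R_n = 26.25 kips/bolt. φR_n = 0.75 × (1×19.031 + 2×26.25) = 53.6 kips.
Block shear: shear path 1×[1.25+2×2.1875] = 1×5.625 in, A_gv = 1.4063, A_nv = 1×(5.625 − 2.5×0.75)×0.25 = 0.9375 in²; tension to near edge: (1.3125 − 0.5×0.75)×0.25 = 0.23438 in². R_n = min(0.6×70×0.9375, 0.6×50×1.4063) + 1.0×70×0.23438 = min(39.375, 42.189) + 16.407 = 55.782 kips. φR_n = 0.75 × 55.782 = 41.8 kips.
Governing: min(37.3, 53.6, 41.8) = 37.3 kips → bolt shear.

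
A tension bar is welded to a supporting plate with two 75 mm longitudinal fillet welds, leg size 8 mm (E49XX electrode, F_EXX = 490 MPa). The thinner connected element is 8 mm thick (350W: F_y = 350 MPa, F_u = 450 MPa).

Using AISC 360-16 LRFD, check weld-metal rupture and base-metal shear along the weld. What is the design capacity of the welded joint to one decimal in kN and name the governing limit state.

Weld metal: throat = 0.707×8 = 5.656 mm, L = 2×75 = 150 mm. φR_n = 0.75 × 0.6 × 490 × 5.656 × 150 = 187.1 kN.
Base metal shear (8 mm plate): yield φR_n = 1.0×0.6×350×8×150 = 252.0 kN; rupture φR_n = 0.75×0.6×450×8×150 = 243.0 kN; take 243.0 kN (rupture).
Governing: min(187.1, 243.0) = 187.1 kN → weld metal.

187.1 kN (weld metal governs)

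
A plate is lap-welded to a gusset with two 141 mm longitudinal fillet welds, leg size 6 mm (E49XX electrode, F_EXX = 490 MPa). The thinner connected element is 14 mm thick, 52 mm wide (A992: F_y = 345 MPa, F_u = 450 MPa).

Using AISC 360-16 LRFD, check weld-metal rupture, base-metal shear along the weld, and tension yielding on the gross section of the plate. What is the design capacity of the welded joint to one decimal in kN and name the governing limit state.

226.0 kN (gross-section yield governs)

Weld metal: throat = 0.707×6 = 4.242 mm, L = 2×141 = 282 mm. φR_n = 0.75 × 0.6 × 490 × 4.242 × 282 = 263.8 kN.
Base metal shear (14 mm plate): yield φR_n = 1.0×0.6×345×14×282 = 817.2 kN; rupture φR_n = 0.75×0.6×450×14×282 = 799.5 kN; take 799.5 kN (rupture).
Tension yield (gross): A_g = 52×14 = 728 mm². φR_n = 0.90 × 345 × 728 = 226.0 kN.
Governing: min(263.8, 799.5, 226.0) = 226.0 kN → gross-section yield.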